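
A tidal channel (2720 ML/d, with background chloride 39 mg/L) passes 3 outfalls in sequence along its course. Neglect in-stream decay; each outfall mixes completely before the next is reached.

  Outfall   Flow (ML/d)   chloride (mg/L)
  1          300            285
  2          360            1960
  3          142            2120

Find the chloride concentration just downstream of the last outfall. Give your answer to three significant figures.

After outfall 1: Q = 2720 + 300.0 = 3020 ML/d; C = (2720·39.00 + 300.0·285.0)/3020 = 63.44 mg/L.
After outfall 2: Q = 3020 + 360.0 = 3380 ML/d; C = (3020·63.44 + 360.0·1960)/3380 = 265.4 mg/L.
After outfall 3: Q = 3380 + 142.0 = 3522 ML/d; C = (3380·265.4 + 142.0·2120)/3522 = 340.2 mg/L.

340 mg/L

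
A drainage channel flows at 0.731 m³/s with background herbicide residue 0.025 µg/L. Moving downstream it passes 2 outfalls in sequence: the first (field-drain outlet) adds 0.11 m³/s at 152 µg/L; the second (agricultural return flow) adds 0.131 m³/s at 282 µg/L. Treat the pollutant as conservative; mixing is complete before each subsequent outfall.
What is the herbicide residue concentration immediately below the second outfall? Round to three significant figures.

55.2 µg/L

Outfall 1: combined Q = 0.8410 m³/s; C = (0.7310·0.02500 + 0.1100·152.0)/0.8410 = 19.90 µg/L.
Outfall 2: combined Q = 0.9720 m³/s; C = (0.8410·19.90 + 0.1310·282.0)/0.9720 = 55.23 µg/L.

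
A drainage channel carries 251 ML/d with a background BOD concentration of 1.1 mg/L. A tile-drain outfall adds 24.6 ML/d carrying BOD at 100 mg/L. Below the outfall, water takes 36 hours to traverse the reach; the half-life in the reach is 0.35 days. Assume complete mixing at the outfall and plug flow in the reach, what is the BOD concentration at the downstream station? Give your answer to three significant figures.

Conservation of mass: C = (251.0·1.100 + 24.60·100.0) / 275.6 = 2736/275.6 = 9.928 mg/L.
Half-life 0.35 d → k = ln 2 / 0.35 = 1.980 d⁻¹.
First-order decay: C = 9.928·exp(−k·t) = 9.928·0.05127 = 0.5090 mg/L.

0.509 mg/L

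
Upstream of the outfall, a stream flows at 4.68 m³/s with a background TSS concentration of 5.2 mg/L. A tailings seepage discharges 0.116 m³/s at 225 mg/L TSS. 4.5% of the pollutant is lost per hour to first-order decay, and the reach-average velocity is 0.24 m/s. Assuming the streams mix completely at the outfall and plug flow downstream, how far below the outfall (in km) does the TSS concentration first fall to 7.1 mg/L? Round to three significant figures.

7.37 km

Mass balance: C = (4.680·5.200 + 0.1160·225.0) / 4.796 = 50.44/4.796 = 10.52 mg/L.
4.5%/h lost → k = −ln(1 − 0.045) = 0.04604 h⁻¹.
Set 10.52·exp(−k·t) = 7.1 → t = ln(10.52/7.1)/k = 30710 s = 8.532 h.
Distance = v·t = 0.24·30710 = 7371 m = 7.371 km.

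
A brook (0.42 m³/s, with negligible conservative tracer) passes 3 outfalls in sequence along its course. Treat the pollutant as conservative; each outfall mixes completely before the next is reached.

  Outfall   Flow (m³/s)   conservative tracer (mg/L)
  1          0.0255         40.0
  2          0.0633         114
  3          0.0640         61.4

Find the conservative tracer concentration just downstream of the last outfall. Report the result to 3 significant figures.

21.2 mg/L

Below outfall 1: Q → 0.4455 m³/s, C = (0.4200·0 + 0.02550·40.00)/0.4455 = 2.290 mg/L.
Below outfall 2: Q → 0.5088 m³/s, C = (0.4455·2.290 + 0.06330·114.0)/0.5088 = 16.19 mg/L.
Below outfall 3: Q → 0.5728 m³/s, C = (0.5088·16.19 + 0.06400·61.40)/0.5728 = 21.24 mg/L.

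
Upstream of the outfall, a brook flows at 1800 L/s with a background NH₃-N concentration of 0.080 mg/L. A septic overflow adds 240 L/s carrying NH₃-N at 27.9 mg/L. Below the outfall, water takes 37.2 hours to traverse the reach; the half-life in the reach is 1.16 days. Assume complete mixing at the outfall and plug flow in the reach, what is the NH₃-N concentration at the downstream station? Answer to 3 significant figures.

1.33 mg/L

Flow-weighted average: C = (1800·0.08000 + 240.0·27.90) / 2040 = 6840/2040 = 3.353 mg/L.
Half-life 1.16 d → k = ln 2 / 1.16 = 0.5975 d⁻¹.
First-order decay: C = 3.353·exp(−k·t) = 3.353·0.3961 = 1.328 mg/L.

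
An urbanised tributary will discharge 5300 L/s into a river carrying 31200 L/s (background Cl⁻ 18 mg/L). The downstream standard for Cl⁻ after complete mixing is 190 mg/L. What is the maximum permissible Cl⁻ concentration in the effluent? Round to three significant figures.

1200 mg/L

At the limit, (Qr·Cr + Qe·Cₑ)/(Qr + Qe) = 190:
Cₑ = (36500·190 − 31200·18.00) / 5300 = 1203 mg/L.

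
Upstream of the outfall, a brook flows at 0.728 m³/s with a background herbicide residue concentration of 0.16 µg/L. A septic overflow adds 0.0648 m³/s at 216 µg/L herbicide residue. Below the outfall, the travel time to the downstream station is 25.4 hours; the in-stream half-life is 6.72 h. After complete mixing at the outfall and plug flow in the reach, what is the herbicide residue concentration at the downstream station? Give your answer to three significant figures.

Conservation of mass: C = (0.7280·0.1600 + 0.06480·216.0) / 0.7928 = 14.11/0.7928 = 17.80 µg/L.
Half-life 6.72 h → k = ln 2 / 6.72 = 0.1031 h⁻¹ = 2.476 d⁻¹.
After decay, C = 17.80 × e^(−kt) = 17.80 × 0.07281 = 1.296 µg/L.

1.30 µg/L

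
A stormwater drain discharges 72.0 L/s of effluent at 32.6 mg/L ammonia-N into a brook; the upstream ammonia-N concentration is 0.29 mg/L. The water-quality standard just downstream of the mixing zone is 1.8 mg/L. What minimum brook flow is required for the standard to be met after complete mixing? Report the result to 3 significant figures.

1470 L/s

Set C_mix = 1.8: (Q·0.2900 + 72.00·32.60) / (Q + 72.00) = 1.8
→ Q = 72.00·(32.60 − 1.8)/(1.8 − 0.2900) = 1469 L/s.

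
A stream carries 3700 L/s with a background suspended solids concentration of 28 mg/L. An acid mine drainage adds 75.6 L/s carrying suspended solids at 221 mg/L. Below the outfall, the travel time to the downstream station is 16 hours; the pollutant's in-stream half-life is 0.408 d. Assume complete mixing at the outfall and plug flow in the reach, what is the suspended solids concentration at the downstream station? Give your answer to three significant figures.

Flow-weighted average: C = (3700·28.00 + 75.60·221.0) / 3776 = 120300/3776 = 31.86 mg/L.
Half-life 0.408 d → k = ln 2 / 0.408 = 1.699 d⁻¹.
First-order decay: C = 31.86·exp(−k·t) = 31.86·0.3222 = 10.27 mg/L.

10.3 mg/L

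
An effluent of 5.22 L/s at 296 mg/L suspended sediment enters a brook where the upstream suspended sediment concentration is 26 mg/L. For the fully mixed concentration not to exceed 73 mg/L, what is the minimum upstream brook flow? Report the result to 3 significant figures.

Set C_mix = 73: (Q·26.00 + 5.220·296.0) / (Q + 5.220) = 73
→ Q = 5.220·(296.0 − 73)/(73 − 26.00) = 24.77 L/s.

24.8 L/s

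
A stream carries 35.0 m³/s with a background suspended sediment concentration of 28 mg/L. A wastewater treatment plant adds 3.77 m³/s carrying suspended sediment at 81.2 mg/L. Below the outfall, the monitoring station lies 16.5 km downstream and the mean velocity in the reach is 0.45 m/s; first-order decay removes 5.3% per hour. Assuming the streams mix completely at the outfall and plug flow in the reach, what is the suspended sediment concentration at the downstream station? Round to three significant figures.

After mixing, C = (35.00·28.00 + 3.770·81.20) / 38.77 = 1286/38.77 = 33.17 mg/L.
Travel time t = 16.5·1000 / 0.45 = 36670 s = 10.19 h.
5.3%/h lost → k = −ln(1 − 0.053) = 0.05446 h⁻¹.
First-order decay: C = 33.17·exp(−k·t) = 33.17·0.5743 = 19.05 mg/L.

19.1 mg/L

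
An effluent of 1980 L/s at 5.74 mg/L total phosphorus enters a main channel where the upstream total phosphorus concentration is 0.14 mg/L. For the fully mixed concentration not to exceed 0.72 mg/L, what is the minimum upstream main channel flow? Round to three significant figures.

17100 L/s

Set C_mix = 0.72: (Q·0.1400 + 1980·5.740) / (Q + 1980) = 0.72
→ Q = 1980·(5.740 − 0.72)/(0.72 − 0.1400) = 17140 L/s.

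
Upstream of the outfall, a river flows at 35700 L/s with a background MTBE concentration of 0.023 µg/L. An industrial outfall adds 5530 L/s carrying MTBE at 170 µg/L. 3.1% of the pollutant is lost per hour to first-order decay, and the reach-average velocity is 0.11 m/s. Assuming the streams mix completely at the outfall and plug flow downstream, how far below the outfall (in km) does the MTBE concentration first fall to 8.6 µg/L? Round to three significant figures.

12.3 km

After mixing, C = (35700·0.02300 + 5530·170.0) / 41230 = 940900/41230 = 22.82 µg/L.
3.1%/h lost → k = −ln(1 − 0.031) = 0.03149 h⁻¹.
Set 22.82·exp(−k·t) = 8.6 → t = ln(22.82/8.6)/k = 111600 s = 30.99 h.
Distance = v·t = 0.11·111600 = 12270 m = 12.27 km.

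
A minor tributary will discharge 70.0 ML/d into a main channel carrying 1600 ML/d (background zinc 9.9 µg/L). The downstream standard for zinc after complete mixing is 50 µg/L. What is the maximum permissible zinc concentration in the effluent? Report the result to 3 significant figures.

967 µg/L

At the limit, (Qr·Cr + Qe·Cₑ)/(Qr + Qe) = 50:
Cₑ = (1670·50 − 1600·9.900) / 70.00 = 966.6 µg/L.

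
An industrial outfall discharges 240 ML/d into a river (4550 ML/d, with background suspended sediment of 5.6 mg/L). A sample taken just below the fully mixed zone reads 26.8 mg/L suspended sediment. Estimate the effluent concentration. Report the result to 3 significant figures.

Mass balance: 4550·5.600 + 240.0·Cₑ = 4790·26.80
→ Cₑ = (4790·26.80 − 4550·5.600) / 240.0 = 428.7 mg/L.

429 mg/L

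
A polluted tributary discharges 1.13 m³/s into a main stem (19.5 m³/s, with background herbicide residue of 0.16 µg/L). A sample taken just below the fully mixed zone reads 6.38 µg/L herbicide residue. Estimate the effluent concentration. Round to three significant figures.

Mass balance: 19.50·0.1600 + 1.130·Cₑ = 20.63·6.380
→ Cₑ = (20.63·6.380 − 19.50·0.1600) / 1.130 = 113.7 µg/L.

114 µg/L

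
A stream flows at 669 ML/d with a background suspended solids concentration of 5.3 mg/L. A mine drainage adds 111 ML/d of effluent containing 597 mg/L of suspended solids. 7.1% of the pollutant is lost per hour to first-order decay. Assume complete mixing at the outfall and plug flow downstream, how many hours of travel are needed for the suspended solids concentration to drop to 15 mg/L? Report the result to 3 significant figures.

Flow-weighted average: C = (669.0·5.300 + 111.0·597.0) / 780.0 = 69810/780.0 = 89.50 mg/L.
7.1%/h lost → k = −ln(1 − 0.071) = 0.07365 h⁻¹.
89.50·exp(−k·t) = 15 → t = ln(89.50/15)/k = 87310 s = 24.25 h.

24.3 h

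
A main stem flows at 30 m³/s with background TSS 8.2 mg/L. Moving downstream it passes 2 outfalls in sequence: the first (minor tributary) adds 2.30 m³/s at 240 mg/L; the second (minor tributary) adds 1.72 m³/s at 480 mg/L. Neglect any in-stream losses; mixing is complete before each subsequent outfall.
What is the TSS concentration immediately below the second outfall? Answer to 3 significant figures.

47.7 mg/L

After outfall 1: Q = 30.00 + 2.300 = 32.30 m³/s; C = (30.00·8.200 + 2.300·240.0)/32.30 = 24.71 mg/L.
After outfall 2: Q = 32.30 + 1.720 = 34.02 m³/s; C = (32.30·24.71 + 1.720·480.0)/34.02 = 47.72 mg/L.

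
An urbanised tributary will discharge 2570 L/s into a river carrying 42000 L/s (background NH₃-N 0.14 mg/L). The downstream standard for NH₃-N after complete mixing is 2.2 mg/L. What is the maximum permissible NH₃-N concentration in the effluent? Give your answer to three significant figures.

35.9 mg/L

At the limit, (Qr·Cr + Qe·Cₑ)/(Qr + Qe) = 2.2:
Cₑ = (44570·2.2 − 42000·0.1400) / 2570 = 35.87 mg/L.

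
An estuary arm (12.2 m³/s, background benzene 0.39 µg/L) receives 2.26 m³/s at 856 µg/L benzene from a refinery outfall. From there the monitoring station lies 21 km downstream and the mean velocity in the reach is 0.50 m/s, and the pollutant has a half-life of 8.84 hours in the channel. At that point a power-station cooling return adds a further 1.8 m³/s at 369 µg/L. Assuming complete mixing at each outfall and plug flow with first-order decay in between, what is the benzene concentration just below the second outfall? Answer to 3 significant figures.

88.6 µg/L

Conservation of mass: C = (12.20·0.3900 + 2.260·856.0) / 14.46 = 1939/14.46 = 134.1 µg/L; combined flow 14.46 m³/s.
Travel time t = 21·1000 / 0.50 = 42000 s = 11.67 h.
Half-life 8.84 h → k = ln 2 / 8.84 = 0.07841 h⁻¹ = 1.882 d⁻¹.
After decay, C = 134.1 × e^(−kt) = 134.1 × 0.4006 = 53.73 µg/L.
At the second outfall, C = (14.46·53.73 + 1.800·369.0) / (14.46 + 1.800) = 88.63 µg/L.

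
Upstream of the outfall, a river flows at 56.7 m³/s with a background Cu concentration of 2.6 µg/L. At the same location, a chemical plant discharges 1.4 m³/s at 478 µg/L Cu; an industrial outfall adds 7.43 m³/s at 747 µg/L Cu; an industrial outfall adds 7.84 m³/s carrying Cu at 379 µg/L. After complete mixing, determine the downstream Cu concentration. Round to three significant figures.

127 µg/L

Conservation of mass: C = (56.70·2.600 + 1.400·478.0 + 7.430·747.0 + 7.840·379.0) / 73.37 = 9338/73.37 = 127.3 µg/L.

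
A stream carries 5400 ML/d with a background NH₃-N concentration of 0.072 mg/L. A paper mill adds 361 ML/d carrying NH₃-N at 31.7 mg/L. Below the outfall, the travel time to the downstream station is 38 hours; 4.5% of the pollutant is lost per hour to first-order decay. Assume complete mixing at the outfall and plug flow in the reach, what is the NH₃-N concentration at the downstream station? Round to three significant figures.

0.357 mg/L

Conservation of mass: C = (5400·0.07200 + 361.0·31.70) / 5761 = 11830/5761 = 2.054 mg/L.
4.5%/h lost → k = −ln(1 − 0.045) = 0.04604 h⁻¹.
Applying C = C₀e^(−kt): 2.054 × 0.1738 = 0.3570 mg/L.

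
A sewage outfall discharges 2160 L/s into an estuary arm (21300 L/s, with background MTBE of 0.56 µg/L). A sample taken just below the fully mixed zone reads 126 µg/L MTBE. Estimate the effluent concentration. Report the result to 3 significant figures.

1360 µg/L

Mass balance: 21300·0.5600 + 2160·Cₑ = 23460·126.0
→ Cₑ = (23460·126.0 − 21300·0.5600) / 2160 = 1363 µg/L.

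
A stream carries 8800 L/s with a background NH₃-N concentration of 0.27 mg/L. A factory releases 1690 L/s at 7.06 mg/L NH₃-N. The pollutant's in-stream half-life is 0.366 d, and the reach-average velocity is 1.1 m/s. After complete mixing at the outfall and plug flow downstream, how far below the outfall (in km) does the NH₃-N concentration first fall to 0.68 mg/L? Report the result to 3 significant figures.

34.9 km

Conservation of mass: C = (8800·0.2700 + 1690·7.060) / 10490 = 14310/10490 = 1.364 mg/L.
Half-life 0.366 d → k = ln 2 / 0.366 = 1.894 d⁻¹.
Set 1.364·exp(−k·t) = 0.68 → t = ln(1.364/0.68)/k = 31750 s = 8.820 h.
Distance = v·t = 1.1·31750 = 34930 m = 34.93 km.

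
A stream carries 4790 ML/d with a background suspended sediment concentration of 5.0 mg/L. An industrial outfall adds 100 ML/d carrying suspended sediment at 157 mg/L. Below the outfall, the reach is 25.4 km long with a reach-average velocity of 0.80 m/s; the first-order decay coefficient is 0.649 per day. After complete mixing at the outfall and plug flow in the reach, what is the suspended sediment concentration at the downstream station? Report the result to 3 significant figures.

Mixed concentration C = ΣQC/ΣQ = (4790·5.000 + 100.0·157.0) / 4890 = 39650/4890 = 8.108 mg/L.
Travel time t = 25.4·1000 / 0.80 = 31750 s = 8.819 h.
Decay over the reach: 8.108·exp(−kt) = 8.108·0.7878 = 6.388 mg/L.

6.39 mg/L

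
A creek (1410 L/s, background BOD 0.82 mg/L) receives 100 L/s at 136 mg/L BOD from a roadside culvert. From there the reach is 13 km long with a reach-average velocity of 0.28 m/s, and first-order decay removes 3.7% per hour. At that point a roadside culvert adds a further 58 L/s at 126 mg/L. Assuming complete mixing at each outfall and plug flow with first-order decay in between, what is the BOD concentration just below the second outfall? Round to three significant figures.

10.4 mg/L

Flow-weighted average: C = (1410·0.8200 + 100.0·136.0) / 1510 = 14760/1510 = 9.772 mg/L; combined flow 1510 L/s.
Travel time t = 13·1000 / 0.28 = 46430 s = 12.90 h.
3.7%/h lost → k = −ln(1 − 0.037) = 0.03770 h⁻¹.
First-order decay: C = 9.772·exp(−k·t) = 9.772·0.6149 = 6.009 mg/L.
At the second outfall, C = (1510·6.009 + 58.00·126.0) / (1510 + 58.00) = 10.45 mg/L.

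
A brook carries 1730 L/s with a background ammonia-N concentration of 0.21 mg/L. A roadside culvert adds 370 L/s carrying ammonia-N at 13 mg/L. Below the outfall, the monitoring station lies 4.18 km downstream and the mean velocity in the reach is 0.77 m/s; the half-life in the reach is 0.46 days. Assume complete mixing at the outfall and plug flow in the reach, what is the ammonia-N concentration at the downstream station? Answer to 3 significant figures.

2.24 mg/L

Mixed concentration C = ΣQC/ΣQ = (1730·0.2100 + 370.0·13.00) / 2100 = 5173/2100 = 2.463 mg/L.
Travel time t = 4.18·1000 / 0.77 = 5429 s = 1.508 h.
Half-life 0.46 d → k = ln 2 / 0.46 = 1.507 d⁻¹.
Decay over the reach: 2.463·exp(−kt) = 2.463·0.9097 = 2.241 mg/L.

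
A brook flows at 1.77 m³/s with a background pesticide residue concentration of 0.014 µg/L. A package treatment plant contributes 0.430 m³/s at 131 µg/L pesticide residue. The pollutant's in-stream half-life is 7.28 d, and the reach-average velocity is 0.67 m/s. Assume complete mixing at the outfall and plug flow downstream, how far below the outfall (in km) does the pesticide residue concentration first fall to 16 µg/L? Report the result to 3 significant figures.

286 km

Mixed concentration C = ΣQC/ΣQ = (1.770·0.01400 + 0.4300·131.0) / 2.200 = 56.35/2.200 = 25.62 µg/L.
Half-life 7.28 d → k = ln 2 / 7.28 = 0.09521 d⁻¹.
Set 25.62·exp(−k·t) = 16 → t = ln(25.62/16)/k = 427100 s = 118.6 h.
Distance = v·t = 0.67·427100 = 286100 m = 286.1 km.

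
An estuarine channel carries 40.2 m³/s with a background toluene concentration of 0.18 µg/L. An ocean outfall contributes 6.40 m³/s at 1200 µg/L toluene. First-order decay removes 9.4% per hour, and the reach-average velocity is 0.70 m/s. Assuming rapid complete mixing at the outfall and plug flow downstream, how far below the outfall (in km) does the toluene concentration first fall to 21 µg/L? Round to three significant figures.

52.6 km

After mixing, C = (40.20·0.1800 + 6.400·1200) / 46.60 = 7687/46.60 = 165.0 µg/L.
9.4%/h lost → k = −ln(1 − 0.094) = 0.09872 h⁻¹.
Set 165.0·exp(−k·t) = 21 → t = ln(165.0/21)/k = 75170 s = 20.88 h.
Distance = v·t = 0.70·75170 = 52620 m = 52.62 km.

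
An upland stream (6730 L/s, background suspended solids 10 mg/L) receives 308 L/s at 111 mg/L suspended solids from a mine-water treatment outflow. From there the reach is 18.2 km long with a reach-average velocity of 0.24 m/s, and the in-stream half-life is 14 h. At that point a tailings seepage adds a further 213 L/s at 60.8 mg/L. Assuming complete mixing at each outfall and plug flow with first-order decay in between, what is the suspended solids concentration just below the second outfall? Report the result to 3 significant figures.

6.72 mg/L

Mixed concentration C = ΣQC/ΣQ = (6730·10.00 + 308.0·111.0) / 7038 = 101500/7038 = 14.42 mg/L; combined flow 7038 L/s.
Travel time t = 18.2·1000 / 0.24 = 75830 s = 21.06 h.
Half-life 14 h → k = ln 2 / 14 = 0.04951 h⁻¹ = 1.188 d⁻¹.
First-order decay: C = 14.42·exp(−k·t) = 14.42·0.3524 = 5.082 mg/L.
At the second outfall, C = (7038·5.082 + 213.0·60.80) / (7038 + 213.0) = 6.719 mg/L.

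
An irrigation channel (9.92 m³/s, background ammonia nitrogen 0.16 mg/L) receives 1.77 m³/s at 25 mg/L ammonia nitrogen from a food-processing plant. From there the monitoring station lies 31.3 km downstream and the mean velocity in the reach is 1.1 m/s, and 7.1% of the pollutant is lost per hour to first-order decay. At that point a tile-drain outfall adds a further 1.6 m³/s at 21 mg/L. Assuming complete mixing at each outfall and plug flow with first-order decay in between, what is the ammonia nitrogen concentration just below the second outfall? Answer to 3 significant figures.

Conservation of mass: C = (9.920·0.1600 + 1.770·25.00) / 11.69 = 45.84/11.69 = 3.921 mg/L; combined flow 11.69 m³/s.
Travel time t = 31.3·1000 / 1.1 = 28450 s = 7.904 h.
7.1%/h lost → k = −ln(1 − 0.071) = 0.07365 h⁻¹.
After decay, C = 3.921 × e^(−kt) = 3.921 × 0.5587 = 2.191 mg/L.
At the second outfall, C = (11.69·2.191 + 1.600·21.00) / (11.69 + 1.600) = 4.455 mg/L.

4.46 mg/L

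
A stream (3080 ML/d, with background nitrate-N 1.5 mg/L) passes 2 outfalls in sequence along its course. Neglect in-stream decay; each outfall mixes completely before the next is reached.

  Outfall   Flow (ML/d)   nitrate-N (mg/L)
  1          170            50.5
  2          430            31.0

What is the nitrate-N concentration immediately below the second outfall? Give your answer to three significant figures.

Outfall 1: combined Q = 3250 ML/d; C = (3080·1.500 + 170.0·50.50)/3250 = 4.063 mg/L.
Outfall 2: combined Q = 3680 ML/d; C = (3250·4.063 + 430.0·31.00)/3680 = 7.211 mg/L.

7.21 mg/L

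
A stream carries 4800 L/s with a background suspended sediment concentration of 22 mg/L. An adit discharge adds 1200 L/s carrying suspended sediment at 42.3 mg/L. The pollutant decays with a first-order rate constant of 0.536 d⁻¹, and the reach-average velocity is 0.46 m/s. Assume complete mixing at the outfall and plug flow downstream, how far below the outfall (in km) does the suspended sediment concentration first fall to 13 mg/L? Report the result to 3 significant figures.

51.6 km

Flow-weighted average: C = (4800·22.00 + 1200·42.30) / 6000 = 156400/6000 = 26.06 mg/L.
Set 26.06·exp(−k·t) = 13 → t = ln(26.06/13)/k = 112100 s = 31.14 h.
Distance = v·t = 0.46·112100 = 51570 m = 51.57 km.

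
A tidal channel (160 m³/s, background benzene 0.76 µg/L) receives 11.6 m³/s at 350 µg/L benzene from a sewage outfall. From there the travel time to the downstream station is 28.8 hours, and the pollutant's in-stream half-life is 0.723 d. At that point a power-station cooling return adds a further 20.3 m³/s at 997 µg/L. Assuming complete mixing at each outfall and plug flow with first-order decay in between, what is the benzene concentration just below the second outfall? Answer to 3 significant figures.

Flow-weighted average: C = (160.0·0.7600 + 11.60·350.0) / 171.6 = 4182/171.6 = 24.37 µg/L; combined flow 171.6 m³/s.
Half-life 0.723 d → k = ln 2 / 0.723 = 0.9587 d⁻¹.
After decay, C = 24.37 × e^(−kt) = 24.37 × 0.3165 = 7.712 µg/L.
Second outfall: C = (171.6·7.712 + 20.30·997.0)/191.9 = 112.4 µg/L.

112 µg/L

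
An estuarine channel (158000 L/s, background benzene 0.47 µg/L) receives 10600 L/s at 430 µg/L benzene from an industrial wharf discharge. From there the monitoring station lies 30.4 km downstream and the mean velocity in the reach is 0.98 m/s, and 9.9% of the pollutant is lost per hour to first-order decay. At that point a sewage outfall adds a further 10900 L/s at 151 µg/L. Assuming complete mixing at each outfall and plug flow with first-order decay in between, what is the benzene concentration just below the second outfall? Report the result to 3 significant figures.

Mixed concentration C = ΣQC/ΣQ = (158000·0.4700 + 10600·430.0) / 168600 = 4632000/168600 = 27.47 µg/L; combined flow 168600 L/s.
Travel time t = 30.4·1000 / 0.98 = 31020 s = 8.617 h.
9.9%/h lost → k = −ln(1 − 0.099) = 0.1043 h⁻¹.
First-order decay: C = 27.47·exp(−k·t) = 27.47·0.4073 = 11.19 µg/L.
Second outfall: C = (168600·11.19 + 10900·151.0)/179500 = 19.68 µg/L.

19.7 µg/L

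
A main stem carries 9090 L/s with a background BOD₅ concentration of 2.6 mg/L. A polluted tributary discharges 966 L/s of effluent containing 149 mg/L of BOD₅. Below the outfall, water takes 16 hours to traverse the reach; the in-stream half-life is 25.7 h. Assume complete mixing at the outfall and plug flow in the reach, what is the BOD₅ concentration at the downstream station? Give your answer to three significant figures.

Flow-weighted average: C = (9090·2.600 + 966.0·149.0) / 10060 = 167600/10060 = 16.66 mg/L.
Half-life 25.7 h → k = ln 2 / 25.7 = 0.02697 h⁻¹ = 0.6473 d⁻¹.
Applying C = C₀e^(−kt): 16.66 × 0.6495 = 10.82 mg/L.

10.8 mg/L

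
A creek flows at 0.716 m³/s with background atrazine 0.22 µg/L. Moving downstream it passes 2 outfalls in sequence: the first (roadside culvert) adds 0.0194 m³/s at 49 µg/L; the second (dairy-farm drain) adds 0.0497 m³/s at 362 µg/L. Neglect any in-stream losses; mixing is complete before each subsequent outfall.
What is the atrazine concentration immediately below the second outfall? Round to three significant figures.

24.3 µg/L

After outfall 1: Q = 0.7160 + 0.01940 = 0.7354 m³/s; C = (0.7160·0.2200 + 0.01940·49.00)/0.7354 = 1.507 µg/L.
After outfall 2: Q = 0.7354 + 0.04970 = 0.7851 m³/s; C = (0.7354·1.507 + 0.04970·362.0)/0.7851 = 24.33 µg/L.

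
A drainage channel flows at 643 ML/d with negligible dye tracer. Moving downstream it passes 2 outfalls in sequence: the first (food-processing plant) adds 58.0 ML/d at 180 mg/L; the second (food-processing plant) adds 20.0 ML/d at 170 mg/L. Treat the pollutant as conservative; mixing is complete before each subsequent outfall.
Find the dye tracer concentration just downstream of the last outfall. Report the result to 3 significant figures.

19.2 mg/L

Below outfall 1: Q → 701.0 ML/d, C = (643.0·0 + 58.00·180.0)/701.0 = 14.89 mg/L.
Below outfall 2: Q → 721.0 ML/d, C = (701.0·14.89 + 20.00·170.0)/721.0 = 19.20 mg/L.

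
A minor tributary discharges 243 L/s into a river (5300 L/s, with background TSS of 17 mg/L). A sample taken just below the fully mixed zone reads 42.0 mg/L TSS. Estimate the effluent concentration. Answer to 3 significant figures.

Mass balance: 5300·17.00 + 243.0·Cₑ = 5543·42.00
→ Cₑ = (5543·42.00 − 5300·17.00) / 243.0 = 587.3 mg/L.

587 mg/L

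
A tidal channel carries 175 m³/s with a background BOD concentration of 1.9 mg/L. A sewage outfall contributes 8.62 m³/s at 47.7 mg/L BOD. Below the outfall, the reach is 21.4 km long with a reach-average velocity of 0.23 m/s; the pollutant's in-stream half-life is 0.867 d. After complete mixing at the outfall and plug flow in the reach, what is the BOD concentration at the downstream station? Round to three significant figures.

Mixed concentration C = ΣQC/ΣQ = (175.0·1.900 + 8.620·47.70) / 183.6 = 743.7/183.6 = 4.050 mg/L.
Travel time t = 21.4·1000 / 0.23 = 93040 s = 25.85 h.
Half-life 0.867 d → k = ln 2 / 0.867 = 0.7995 d⁻¹.
Decay over the reach: 4.050·exp(−kt) = 4.050·0.4228 = 1.712 mg/L.

1.71 mg/L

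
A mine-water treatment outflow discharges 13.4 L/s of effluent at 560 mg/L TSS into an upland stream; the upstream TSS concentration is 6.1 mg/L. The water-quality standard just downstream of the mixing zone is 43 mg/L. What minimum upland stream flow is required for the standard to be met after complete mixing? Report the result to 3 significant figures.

188 L/s

Set C_mix = 43: (Q·6.100 + 13.40·560.0) / (Q + 13.40) = 43
→ Q = 13.40·(560.0 − 43)/(43 − 6.100) = 187.7 L/s.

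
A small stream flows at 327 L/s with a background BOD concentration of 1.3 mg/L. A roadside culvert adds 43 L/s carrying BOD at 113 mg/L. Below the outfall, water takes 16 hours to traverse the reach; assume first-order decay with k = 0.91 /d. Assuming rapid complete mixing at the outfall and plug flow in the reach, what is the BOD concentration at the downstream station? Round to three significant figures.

7.79 mg/L

Mass balance: C = (327.0·1.300 + 43.00·113.0) / 370.0 = 5284/370.0 = 14.28 mg/L.
Decay over the reach: 14.28·exp(−kt) = 14.28·0.5452 = 7.786 mg/L.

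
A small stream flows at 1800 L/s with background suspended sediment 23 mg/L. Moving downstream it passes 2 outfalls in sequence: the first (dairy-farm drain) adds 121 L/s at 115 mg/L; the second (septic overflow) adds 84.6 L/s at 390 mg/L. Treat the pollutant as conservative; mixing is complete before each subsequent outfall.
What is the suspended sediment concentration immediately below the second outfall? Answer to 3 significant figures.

After outfall 1: Q = 1800 + 121.0 = 1921 L/s; C = (1800·23.00 + 121.0·115.0)/1921 = 28.79 mg/L.
After outfall 2: Q = 1921 + 84.60 = 2006 L/s; C = (1921·28.79 + 84.60·390.0)/2006 = 44.03 mg/L.

44.0 mg/L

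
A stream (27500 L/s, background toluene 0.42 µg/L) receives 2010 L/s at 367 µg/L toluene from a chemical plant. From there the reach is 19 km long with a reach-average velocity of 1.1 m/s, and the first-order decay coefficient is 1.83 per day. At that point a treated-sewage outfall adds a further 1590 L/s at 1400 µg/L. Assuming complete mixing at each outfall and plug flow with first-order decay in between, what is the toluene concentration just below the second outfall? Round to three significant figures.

88.3 µg/L

Conservation of mass: C = (27500·0.4200 + 2010·367.0) / 29510 = 749200/29510 = 25.39 µg/L; combined flow 29510 L/s.
Travel time t = 19·1000 / 1.1 = 17270 s = 4.798 h.
Decay over the reach: 25.39·exp(−kt) = 25.39·0.6936 = 17.61 µg/L.
Second outfall: C = (29510·17.61 + 1590·1400)/31100 = 88.29 µg/L.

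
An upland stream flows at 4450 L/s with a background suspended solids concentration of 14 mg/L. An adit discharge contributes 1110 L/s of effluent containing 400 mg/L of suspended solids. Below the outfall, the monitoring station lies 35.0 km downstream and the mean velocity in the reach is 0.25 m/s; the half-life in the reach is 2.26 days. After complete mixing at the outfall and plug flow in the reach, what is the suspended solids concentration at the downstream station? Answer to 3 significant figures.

55.4 mg/L

Mixed concentration C = ΣQC/ΣQ = (4450·14.00 + 1110·400.0) / 5560 = 506300/5560 = 91.06 mg/L.
Travel time t = 35.0·1000 / 0.25 = 140000 s = 38.89 h.
Half-life 2.26 d → k = ln 2 / 2.26 = 0.3067 d⁻¹.
After decay, C = 91.06 × e^(−kt) = 91.06 × 0.6084 = 55.40 mg/L.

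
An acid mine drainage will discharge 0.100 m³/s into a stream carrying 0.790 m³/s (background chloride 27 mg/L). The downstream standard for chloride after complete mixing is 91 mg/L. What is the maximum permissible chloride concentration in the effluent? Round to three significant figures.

597 mg/L

At the limit, (Qr·Cr + Qe·Cₑ)/(Qr + Qe) = 91:
Cₑ = (0.8900·91 − 0.7900·27.00) / 0.1000 = 596.6 mg/L.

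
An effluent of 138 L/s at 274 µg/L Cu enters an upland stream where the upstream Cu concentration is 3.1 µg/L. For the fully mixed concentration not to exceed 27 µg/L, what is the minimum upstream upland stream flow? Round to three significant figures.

Set C_mix = 27: (Q·3.100 + 138.0·274.0) / (Q + 138.0) = 27
→ Q = 138.0·(274.0 − 27)/(27 − 3.100) = 1426 L/s.

1430 L/s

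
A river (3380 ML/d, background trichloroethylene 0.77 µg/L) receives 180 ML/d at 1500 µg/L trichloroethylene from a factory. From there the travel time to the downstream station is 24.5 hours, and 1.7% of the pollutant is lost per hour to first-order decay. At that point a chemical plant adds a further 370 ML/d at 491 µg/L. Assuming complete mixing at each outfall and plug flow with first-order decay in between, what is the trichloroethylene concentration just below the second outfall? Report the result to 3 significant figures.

91.8 µg/L

Flow-weighted average: C = (3380·0.7700 + 180.0·1500) / 3560 = 272600/3560 = 76.57 µg/L; combined flow 3560 ML/d.
1.7%/h lost → k = −ln(1 − 0.017) = 0.01715 h⁻¹.
First-order decay: C = 76.57·exp(−k·t) = 76.57·0.6570 = 50.31 µg/L.
At the second outfall, C = (3560·50.31 + 370.0·491.0) / (3560 + 370.0) = 91.80 µg/L.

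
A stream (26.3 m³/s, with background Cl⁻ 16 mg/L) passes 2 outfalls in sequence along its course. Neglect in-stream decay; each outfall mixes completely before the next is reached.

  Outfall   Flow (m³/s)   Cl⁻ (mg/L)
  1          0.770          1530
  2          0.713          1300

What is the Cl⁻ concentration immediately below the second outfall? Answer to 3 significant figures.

After outfall 1: Q = 26.30 + 0.7700 = 27.07 m³/s; C = (26.30·16.00 + 0.7700·1530)/27.07 = 59.07 mg/L.
After outfall 2: Q = 27.07 + 0.7130 = 27.78 m³/s; C = (27.07·59.07 + 0.7130·1300)/27.78 = 90.91 mg/L.

90.9 mg/L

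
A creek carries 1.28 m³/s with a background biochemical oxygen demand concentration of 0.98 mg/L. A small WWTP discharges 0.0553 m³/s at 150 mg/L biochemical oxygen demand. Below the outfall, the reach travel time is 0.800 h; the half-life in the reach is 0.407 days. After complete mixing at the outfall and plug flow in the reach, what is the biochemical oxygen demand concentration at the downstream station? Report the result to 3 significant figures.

6.76 mg/L

Conservation of mass: C = (1.280·0.9800 + 0.05530·150.0) / 1.335 = 9.549/1.335 = 7.152 mg/L.
Half-life 0.407 d → k = ln 2 / 0.407 = 1.703 d⁻¹.
First-order decay: C = 7.152·exp(−k·t) = 7.152·0.9448 = 6.757 mg/L.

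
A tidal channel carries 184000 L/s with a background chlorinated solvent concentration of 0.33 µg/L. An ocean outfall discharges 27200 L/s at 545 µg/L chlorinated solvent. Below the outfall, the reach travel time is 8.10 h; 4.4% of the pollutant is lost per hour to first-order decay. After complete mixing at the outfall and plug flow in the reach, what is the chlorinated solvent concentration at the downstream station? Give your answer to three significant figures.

Mass balance: C = (184000·0.3300 + 27200·545.0) / 211200 = 14880000/211200 = 70.48 µg/L.
4.4%/h lost → k = −ln(1 − 0.044) = 0.04500 h⁻¹.
First-order decay: C = 70.48·exp(−k·t) = 70.48·0.6946 = 48.95 µg/L.

49.0 µg/L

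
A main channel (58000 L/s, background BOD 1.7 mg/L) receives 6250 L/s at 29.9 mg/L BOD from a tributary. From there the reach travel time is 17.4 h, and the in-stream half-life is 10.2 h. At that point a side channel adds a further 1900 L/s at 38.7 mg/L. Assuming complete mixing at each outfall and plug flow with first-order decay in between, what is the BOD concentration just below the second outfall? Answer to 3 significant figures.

2.43 mg/L

Flow-weighted average: C = (58000·1.700 + 6250·29.90) / 64250 = 285500/64250 = 4.443 mg/L; combined flow 64250 L/s.
Half-life 10.2 h → k = ln 2 / 10.2 = 0.06796 h⁻¹ = 1.631 d⁻¹.
First-order decay: C = 4.443·exp(−k·t) = 4.443·0.3065 = 1.362 mg/L.
At the second outfall, C = (64250·1.362 + 1900·38.70) / (64250 + 1900) = 2.434 mg/L.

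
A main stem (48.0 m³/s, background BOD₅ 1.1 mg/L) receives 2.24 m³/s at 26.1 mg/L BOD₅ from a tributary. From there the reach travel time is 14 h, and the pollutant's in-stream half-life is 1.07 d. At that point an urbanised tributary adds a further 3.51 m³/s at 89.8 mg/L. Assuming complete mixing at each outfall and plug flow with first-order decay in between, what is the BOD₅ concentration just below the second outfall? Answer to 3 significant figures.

7.28 mg/L

Mixed concentration C = ΣQC/ΣQ = (48.00·1.100 + 2.240·26.10) / 50.24 = 111.3/50.24 = 2.215 mg/L; combined flow 50.24 m³/s.
Half-life 1.07 d → k = ln 2 / 1.07 = 0.6478 d⁻¹.
Applying C = C₀e^(−kt): 2.215 × 0.6853 = 1.518 mg/L.
At the second outfall, C = (50.24·1.518 + 3.510·89.80) / (50.24 + 3.510) = 7.283 mg/L.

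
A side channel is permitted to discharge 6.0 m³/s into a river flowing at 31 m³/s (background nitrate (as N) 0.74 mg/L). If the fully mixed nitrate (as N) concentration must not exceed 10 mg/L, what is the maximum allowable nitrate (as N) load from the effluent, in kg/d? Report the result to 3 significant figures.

Mass balance at the limit: 31.00·0.7400 + 6.000·Cₑ = 37.00·10 → Cₑ = 57.84 mg/L.
Load = 6.000 m³/s × 57.84 g/m³ × 86 400 s/d = 29990 kg/d.

30000 kg/d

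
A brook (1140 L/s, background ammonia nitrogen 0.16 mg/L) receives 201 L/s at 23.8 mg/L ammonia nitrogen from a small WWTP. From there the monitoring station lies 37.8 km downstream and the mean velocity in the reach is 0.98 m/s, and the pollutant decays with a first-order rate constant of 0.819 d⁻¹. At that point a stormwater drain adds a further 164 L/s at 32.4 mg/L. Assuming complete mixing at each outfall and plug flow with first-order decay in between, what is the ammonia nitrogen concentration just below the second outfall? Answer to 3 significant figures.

Conservation of mass: C = (1140·0.1600 + 201.0·23.80) / 1341 = 4966/1341 = 3.703 mg/L; combined flow 1341 L/s.
Travel time t = 37.8·1000 / 0.98 = 38570 s = 10.71 h.
Applying C = C₀e^(−kt): 3.703 × 0.6938 = 2.569 mg/L.
At the second outfall, C = (1341·2.569 + 164.0·32.40) / (1341 + 164.0) = 5.820 mg/L.

5.82 mg/L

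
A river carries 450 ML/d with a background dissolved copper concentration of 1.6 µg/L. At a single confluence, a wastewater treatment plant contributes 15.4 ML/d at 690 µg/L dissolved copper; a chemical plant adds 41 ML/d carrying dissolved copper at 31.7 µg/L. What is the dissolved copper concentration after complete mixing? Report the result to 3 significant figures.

25.0 µg/L

Mass balance: C = (450.0·1.600 + 15.40·690.0 + 41.00·31.70) / 506.4 = 12650/506.4 = 24.97 µg/L.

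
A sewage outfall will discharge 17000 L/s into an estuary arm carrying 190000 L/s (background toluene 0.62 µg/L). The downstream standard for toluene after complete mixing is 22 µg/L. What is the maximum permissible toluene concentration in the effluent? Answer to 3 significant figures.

261 µg/L

At the limit, (Qr·Cr + Qe·Cₑ)/(Qr + Qe) = 22:
Cₑ = (207000·22 − 190000·0.6200) / 17000 = 261.0 µg/L.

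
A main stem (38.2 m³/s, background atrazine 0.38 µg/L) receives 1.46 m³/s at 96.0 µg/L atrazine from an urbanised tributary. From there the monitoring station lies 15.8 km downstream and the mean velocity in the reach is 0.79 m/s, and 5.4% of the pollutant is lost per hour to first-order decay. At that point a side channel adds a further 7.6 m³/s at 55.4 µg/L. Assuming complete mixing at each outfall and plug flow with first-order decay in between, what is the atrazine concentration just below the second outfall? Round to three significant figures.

11.3 µg/L

Mass balance: C = (38.20·0.3800 + 1.460·96.00) / 39.66 = 154.7/39.66 = 3.900 µg/L; combined flow 39.66 m³/s.
Travel time t = 15.8·1000 / 0.79 = 20000 s = 5.556 h.
5.4%/h lost → k = −ln(1 − 0.054) = 0.05551 h⁻¹.
After decay, C = 3.900 × e^(−kt) = 3.900 × 0.7346 = 2.865 µg/L.
Second outfall: C = (39.66·2.865 + 7.600·55.40)/47.26 = 11.31 µg/L.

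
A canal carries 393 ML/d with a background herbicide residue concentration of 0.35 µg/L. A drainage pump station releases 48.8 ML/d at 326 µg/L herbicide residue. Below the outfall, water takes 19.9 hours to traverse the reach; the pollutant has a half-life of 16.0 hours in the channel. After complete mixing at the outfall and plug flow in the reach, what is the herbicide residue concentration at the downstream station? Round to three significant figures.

Flow-weighted average: C = (393.0·0.3500 + 48.80·326.0) / 441.8 = 16050/441.8 = 36.32 µg/L.
Half-life 16.0 h → k = ln 2 / 16.0 = 0.04332 h⁻¹ = 1.040 d⁻¹.
Decay over the reach: 36.32·exp(−kt) = 36.32·0.4223 = 15.34 µg/L.

15.3 µg/L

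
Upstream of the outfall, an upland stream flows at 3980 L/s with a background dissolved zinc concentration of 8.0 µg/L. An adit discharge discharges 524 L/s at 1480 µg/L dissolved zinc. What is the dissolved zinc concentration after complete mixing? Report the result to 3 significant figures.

179 µg/L

Flow-weighted average: C = (3980·8.000 + 524.0·1480) / 4504 = 807400/4504 = 179.3 µg/L.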